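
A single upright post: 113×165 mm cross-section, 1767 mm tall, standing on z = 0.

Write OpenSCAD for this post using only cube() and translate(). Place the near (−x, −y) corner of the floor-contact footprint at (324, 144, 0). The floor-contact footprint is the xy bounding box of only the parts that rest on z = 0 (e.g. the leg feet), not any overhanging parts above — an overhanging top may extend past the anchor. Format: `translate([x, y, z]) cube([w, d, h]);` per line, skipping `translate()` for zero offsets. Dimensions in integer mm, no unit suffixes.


translate([324, 144, 0]) cube([113, 165, 1767]);


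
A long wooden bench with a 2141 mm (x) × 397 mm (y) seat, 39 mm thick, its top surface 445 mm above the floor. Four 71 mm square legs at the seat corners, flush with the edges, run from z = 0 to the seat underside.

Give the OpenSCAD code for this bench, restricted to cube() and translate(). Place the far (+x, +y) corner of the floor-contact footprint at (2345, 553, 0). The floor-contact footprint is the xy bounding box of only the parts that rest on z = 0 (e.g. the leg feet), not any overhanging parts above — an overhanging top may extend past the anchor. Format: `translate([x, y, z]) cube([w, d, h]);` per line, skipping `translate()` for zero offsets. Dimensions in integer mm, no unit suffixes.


// leg_h = 445 − 39 = 406
translate([204, 156, 406]) cube([2141, 397, 39]);
translate([204, 156, 0]) cube([71, 71, 406]);
translate([204, 482, 0]) cube([71, 71, 406]);
translate([2274, 156, 0]) cube([71, 71, 406]);
translate([2274, 482, 0]) cube([71, 71, 406]);


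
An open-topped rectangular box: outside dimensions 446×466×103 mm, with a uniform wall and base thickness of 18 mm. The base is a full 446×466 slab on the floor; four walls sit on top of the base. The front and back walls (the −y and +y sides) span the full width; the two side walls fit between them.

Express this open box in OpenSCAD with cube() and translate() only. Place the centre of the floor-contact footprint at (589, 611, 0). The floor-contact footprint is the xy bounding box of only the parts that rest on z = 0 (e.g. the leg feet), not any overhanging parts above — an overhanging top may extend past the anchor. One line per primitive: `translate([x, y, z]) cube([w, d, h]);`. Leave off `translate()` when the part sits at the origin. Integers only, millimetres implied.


translate([366, 378, 0]) cube([446, 466, 18]);
translate([366, 378, 18]) cube([446, 18, 85]);
translate([366, 826, 18]) cube([446, 18, 85]);
translate([366, 396, 18]) cube([18, 430, 85]);
translate([794, 396, 18]) cube([18, 430, 85]);


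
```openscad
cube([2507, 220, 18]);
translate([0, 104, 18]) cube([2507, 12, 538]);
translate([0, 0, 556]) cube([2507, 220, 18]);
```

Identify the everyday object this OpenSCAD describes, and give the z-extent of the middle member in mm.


An I-beam. The web height is 538 mm.

Two wide flanges with a thin centred web — an I-beam. Overall 574 mm minus two 18 mm flanges gives a web of 574 − 2·18 = 538 mm.


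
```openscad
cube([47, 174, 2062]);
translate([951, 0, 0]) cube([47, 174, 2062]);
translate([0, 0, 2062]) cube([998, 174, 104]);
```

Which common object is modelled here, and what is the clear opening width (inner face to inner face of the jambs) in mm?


A door frame. The clear opening width is 904 mm.

Two 2062 mm tall posts with a header on top — a door frame. The left jamb is 47 mm wide at x = 0; the right jamb starts at x = 951. The clear opening is 951 − 47 = 904 mm.


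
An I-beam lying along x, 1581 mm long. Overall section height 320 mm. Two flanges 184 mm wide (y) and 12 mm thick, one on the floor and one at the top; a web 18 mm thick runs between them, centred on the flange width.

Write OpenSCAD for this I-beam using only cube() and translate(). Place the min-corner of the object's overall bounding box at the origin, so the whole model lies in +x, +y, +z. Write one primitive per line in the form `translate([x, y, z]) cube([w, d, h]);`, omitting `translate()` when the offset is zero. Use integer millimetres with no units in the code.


cube([1581, 184, 12]);
translate([0, 83, 12]) cube([1581, 18, 296]);
translate([0, 0, 308]) cube([1581, 184, 12]);


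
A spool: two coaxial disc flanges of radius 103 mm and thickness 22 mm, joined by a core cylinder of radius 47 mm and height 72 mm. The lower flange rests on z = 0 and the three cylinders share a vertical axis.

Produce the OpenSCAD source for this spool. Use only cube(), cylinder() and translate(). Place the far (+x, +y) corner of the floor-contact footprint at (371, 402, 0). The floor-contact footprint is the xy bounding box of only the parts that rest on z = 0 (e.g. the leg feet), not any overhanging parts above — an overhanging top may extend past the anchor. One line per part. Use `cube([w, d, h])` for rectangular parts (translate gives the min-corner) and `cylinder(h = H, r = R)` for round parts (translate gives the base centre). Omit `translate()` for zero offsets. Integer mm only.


translate([268, 299, 0]) cylinder(h = 22, r = 103);
translate([268, 299, 22]) cylinder(h = 72, r = 47);
translate([268, 299, 94]) cylinder(h = 22, r = 103);


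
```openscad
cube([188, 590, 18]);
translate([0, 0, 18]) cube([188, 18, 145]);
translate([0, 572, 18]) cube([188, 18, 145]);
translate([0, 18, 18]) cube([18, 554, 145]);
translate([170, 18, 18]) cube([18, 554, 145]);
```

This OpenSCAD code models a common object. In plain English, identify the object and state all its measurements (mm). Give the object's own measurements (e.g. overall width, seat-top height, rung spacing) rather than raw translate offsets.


An open-topped rectangular box: outside dimensions 188×590×163 mm, with a uniform wall and base thickness of 18 mm. The base is a full 188×590 slab on the floor; four walls sit on top of the base. The front and back walls (the −y and +y sides) span the full width; the two side walls fit between them.


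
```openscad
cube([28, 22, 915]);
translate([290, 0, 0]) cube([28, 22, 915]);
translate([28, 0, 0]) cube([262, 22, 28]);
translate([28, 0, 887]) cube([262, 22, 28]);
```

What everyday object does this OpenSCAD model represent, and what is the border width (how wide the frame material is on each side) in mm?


A picture frame. The border width is 28 mm.

Four thin pieces enclosing a rectangular opening — a picture frame. The two full-height stiles are 915 mm tall; the top rail sits at z = 887 and is 28 mm tall, so the border above the opening is 915 − 887 = 28 mm, matching the stile x-width.


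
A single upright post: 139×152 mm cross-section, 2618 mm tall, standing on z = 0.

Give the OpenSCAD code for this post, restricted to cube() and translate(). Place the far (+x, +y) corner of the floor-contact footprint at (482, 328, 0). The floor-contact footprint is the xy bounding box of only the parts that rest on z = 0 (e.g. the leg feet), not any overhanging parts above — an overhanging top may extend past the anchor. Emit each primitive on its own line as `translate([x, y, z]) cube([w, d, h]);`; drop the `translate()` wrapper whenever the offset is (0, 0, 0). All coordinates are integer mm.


translate([343, 176, 0]) cube([139, 152, 2618]);


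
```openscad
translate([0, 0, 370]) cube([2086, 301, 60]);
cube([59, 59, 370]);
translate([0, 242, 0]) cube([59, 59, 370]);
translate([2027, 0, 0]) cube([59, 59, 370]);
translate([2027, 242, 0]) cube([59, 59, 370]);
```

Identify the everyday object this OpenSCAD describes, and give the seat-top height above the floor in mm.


A bench. The seat-top height is 430 mm.

A long slab on four corner posts — a bench. The slab sits at z = 370 with thickness 60, so the top is 370 + 60 = 430 mm.


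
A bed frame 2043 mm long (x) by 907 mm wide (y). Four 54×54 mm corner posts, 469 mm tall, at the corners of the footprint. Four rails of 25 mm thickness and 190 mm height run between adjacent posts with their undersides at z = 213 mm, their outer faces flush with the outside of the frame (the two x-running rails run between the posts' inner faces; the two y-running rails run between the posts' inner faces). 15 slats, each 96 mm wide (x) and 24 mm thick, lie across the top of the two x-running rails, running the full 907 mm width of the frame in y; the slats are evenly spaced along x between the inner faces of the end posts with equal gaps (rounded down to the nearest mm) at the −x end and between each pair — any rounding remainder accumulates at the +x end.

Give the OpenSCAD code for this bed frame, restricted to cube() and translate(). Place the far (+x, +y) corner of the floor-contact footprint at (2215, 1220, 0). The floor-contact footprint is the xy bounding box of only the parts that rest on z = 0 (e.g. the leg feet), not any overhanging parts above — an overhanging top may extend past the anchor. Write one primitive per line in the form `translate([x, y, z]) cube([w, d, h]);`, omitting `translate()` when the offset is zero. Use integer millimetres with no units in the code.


translate([172, 313, 0]) cube([54, 54, 469]);
translate([172, 1166, 0]) cube([54, 54, 469]);
translate([2161, 313, 0]) cube([54, 54, 469]);
translate([2161, 1166, 0]) cube([54, 54, 469]);
translate([226, 313, 213]) cube([1935, 25, 190]);
translate([226, 1195, 213]) cube([1935, 25, 190]);
translate([172, 367, 213]) cube([25, 799, 190]);
translate([2190, 367, 213]) cube([25, 799, 190]);
translate([256, 313, 403]) cube([96, 907, 24]);
translate([382, 313, 403]) cube([96, 907, 24]);
translate([508, 313, 403]) cube([96, 907, 24]);
translate([634, 313, 403]) cube([96, 907, 24]);
translate([760, 313, 403]) cube([96, 907, 24]);
translate([886, 313, 403]) cube([96, 907, 24]);
translate([1012, 313, 403]) cube([96, 907, 24]);
translate([1138, 313, 403]) cube([96, 907, 24]);
translate([1264, 313, 403]) cube([96, 907, 24]);
translate([1390, 313, 403]) cube([96, 907, 24]);
translate([1516, 313, 403]) cube([96, 907, 24]);
translate([1642, 313, 403]) cube([96, 907, 24]);
translate([1768, 313, 403]) cube([96, 907, 24]);
translate([1894, 313, 403]) cube([96, 907, 24]);
translate([2020, 313, 403]) cube([96, 907, 24]);


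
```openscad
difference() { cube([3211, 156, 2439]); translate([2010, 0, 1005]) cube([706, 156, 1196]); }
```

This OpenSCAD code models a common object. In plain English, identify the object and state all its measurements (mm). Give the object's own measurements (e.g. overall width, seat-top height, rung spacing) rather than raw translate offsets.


A wall 3211 mm long (x), 156 mm thick (y), 2439 mm tall, with a rectangular window opening cut through it. The opening is 706 mm wide and 1196 mm tall; its sill is at z = 1005 mm and its near (−x) edge is 2010 mm from the wall's −x end. The opening passes through the full wall thickness.


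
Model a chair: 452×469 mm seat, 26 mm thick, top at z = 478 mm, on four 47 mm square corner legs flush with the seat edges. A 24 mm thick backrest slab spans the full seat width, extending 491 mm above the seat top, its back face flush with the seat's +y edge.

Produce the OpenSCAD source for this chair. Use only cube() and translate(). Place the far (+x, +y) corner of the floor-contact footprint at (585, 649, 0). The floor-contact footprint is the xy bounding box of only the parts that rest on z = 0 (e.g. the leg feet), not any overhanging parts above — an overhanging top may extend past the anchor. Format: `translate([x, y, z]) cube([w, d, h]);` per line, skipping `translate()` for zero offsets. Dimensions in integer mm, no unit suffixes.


// leg_h = 478 - 26 = 452
translate([133, 180, 452]) cube([452, 469, 26]);
translate([133, 180, 0]) cube([47, 47, 452]);
translate([538, 180, 0]) cube([47, 47, 452]);
translate([133, 602, 0]) cube([47, 47, 452]);
translate([538, 602, 0]) cube([47, 47, 452]);
translate([133, 625, 478]) cube([452, 24, 491]);


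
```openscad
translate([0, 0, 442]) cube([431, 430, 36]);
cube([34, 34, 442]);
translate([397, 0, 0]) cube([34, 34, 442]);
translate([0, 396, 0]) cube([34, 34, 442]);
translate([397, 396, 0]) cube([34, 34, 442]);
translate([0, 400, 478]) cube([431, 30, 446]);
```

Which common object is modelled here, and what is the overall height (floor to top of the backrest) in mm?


A chair. The overall height is 924 mm.

A slab on four corner posts with a tall panel at the back — a chair. The seat slab sits at z = 442 with thickness 36, and the 446 mm backrest starts at the seat top, so the overall height is 442 + 36 + 446 = 924 mm.


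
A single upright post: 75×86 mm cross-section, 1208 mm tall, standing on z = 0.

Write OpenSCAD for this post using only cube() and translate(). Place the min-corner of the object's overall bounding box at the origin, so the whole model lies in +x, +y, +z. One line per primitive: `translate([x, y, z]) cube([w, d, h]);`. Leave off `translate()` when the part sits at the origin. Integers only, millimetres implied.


cube([75, 86, 1208]);


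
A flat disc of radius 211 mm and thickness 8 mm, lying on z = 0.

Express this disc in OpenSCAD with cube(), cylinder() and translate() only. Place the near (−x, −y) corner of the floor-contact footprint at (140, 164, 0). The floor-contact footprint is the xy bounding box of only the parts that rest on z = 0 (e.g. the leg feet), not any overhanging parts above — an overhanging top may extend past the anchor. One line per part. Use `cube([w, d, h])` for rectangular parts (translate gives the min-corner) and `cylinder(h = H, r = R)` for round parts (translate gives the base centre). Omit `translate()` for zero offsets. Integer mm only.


translate([351, 375, 0]) cylinder(h = 8, r = 211);


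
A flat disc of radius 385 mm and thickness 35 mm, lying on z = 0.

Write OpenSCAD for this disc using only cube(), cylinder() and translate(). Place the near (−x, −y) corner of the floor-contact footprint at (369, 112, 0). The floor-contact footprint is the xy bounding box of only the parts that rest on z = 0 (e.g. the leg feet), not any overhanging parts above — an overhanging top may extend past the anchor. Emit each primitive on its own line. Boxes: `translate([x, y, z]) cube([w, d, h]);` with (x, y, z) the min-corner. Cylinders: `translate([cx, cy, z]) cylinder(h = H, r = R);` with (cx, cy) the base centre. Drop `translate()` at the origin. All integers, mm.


translate([754, 497, 0]) cylinder(h = 35, r = 385);


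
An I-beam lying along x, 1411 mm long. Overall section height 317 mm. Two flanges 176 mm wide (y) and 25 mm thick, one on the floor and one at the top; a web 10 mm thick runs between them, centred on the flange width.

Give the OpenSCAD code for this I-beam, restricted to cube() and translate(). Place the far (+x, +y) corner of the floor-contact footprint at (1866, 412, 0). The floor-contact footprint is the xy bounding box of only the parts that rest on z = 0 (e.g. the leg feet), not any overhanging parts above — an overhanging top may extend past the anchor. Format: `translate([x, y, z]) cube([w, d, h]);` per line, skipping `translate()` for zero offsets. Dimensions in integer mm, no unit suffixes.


translate([455, 236, 0]) cube([1411, 176, 25]);
translate([455, 319, 25]) cube([1411, 10, 267]);
translate([455, 236, 292]) cube([1411, 176, 25]);


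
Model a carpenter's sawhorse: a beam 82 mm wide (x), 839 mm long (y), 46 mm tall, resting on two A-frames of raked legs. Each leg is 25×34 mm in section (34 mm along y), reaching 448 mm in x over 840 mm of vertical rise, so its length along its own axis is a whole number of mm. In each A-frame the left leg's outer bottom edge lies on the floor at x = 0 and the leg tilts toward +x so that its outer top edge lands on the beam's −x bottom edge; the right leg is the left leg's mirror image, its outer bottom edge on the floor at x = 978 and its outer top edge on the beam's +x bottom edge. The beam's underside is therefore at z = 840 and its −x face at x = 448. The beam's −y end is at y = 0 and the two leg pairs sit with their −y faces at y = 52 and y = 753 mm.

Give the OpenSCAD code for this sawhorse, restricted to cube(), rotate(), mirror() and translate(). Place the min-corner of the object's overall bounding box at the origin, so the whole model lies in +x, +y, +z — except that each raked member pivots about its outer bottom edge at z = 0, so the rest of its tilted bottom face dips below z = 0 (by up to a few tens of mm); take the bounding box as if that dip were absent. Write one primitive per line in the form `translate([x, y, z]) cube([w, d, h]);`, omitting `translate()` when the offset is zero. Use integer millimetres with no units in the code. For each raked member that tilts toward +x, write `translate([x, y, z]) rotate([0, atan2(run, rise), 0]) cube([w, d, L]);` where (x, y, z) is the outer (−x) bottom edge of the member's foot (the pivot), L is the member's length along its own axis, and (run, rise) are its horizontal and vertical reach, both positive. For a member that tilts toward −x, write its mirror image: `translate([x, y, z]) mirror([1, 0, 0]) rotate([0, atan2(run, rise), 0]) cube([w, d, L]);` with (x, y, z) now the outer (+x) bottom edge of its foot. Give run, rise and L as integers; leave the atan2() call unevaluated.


translate([448, 0, 840]) cube([82, 839, 46]);
translate([0, 52, 0]) rotate([0, atan2(448, 840), 0]) cube([25, 34, 952]);
translate([978, 52, 0]) mirror([1, 0, 0]) rotate([0, atan2(448, 840), 0]) cube([25, 34, 952]);
translate([0, 753, 0]) rotate([0, atan2(448, 840), 0]) cube([25, 34, 952]);
translate([978, 753, 0]) mirror([1, 0, 0]) rotate([0, atan2(448, 840), 0]) cube([25, 34, 952]);


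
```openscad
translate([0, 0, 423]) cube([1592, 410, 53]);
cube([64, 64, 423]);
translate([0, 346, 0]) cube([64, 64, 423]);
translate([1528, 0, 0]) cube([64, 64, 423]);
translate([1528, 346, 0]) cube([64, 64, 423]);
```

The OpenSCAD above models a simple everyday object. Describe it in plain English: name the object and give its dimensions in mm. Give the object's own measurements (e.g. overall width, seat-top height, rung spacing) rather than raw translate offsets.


A long wooden bench with a 1592 mm (x) × 410 mm (y) seat, 53 mm thick, its top surface 476 mm above the floor. Four 64 mm square legs at the seat corners, flush with the edges, run from z = 0 to the seat underside.


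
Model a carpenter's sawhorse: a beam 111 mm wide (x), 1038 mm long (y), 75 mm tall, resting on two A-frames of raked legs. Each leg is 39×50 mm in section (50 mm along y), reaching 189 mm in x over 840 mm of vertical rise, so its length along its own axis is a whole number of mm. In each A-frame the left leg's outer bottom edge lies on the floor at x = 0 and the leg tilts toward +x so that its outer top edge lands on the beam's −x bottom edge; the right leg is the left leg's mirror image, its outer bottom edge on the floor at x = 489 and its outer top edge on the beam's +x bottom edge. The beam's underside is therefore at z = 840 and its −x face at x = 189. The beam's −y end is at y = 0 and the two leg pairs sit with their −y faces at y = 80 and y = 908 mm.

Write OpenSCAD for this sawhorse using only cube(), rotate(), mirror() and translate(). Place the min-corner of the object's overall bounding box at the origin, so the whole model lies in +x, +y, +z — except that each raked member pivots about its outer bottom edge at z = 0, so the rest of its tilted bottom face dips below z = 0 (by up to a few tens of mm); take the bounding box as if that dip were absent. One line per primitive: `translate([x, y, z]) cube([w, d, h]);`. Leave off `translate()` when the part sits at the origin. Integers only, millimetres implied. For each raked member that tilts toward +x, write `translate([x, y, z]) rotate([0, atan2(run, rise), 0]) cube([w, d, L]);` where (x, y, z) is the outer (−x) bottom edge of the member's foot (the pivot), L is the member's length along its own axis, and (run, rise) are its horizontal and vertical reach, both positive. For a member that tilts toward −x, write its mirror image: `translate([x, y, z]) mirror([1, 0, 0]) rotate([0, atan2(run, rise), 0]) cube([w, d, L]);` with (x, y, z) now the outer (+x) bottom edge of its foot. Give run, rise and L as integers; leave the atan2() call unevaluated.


translate([189, 0, 840]) cube([111, 1038, 75]);
translate([0, 80, 0]) rotate([0, atan2(189, 840), 0]) cube([39, 50, 861]);
translate([489, 80, 0]) mirror([1, 0, 0]) rotate([0, atan2(189, 840), 0]) cube([39, 50, 861]);
translate([0, 908, 0]) rotate([0, atan2(189, 840), 0]) cube([39, 50, 861]);
translate([489, 908, 0]) mirror([1, 0, 0]) rotate([0, atan2(189, 840), 0]) cube([39, 50, 861]);


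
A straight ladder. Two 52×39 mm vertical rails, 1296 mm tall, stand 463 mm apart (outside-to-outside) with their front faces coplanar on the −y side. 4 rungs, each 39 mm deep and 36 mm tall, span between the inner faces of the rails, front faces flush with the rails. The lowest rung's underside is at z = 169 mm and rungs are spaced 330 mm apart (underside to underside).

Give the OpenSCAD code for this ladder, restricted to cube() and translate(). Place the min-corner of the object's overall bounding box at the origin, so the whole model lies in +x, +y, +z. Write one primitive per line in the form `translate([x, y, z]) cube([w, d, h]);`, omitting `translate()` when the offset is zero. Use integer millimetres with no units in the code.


// rung span = 463 - 2*52 = 359
// rung[k] z = 169 + k*330
cube([52, 39, 1296]);
translate([411, 0, 0]) cube([52, 39, 1296]);
translate([52, 0, 169]) cube([359, 39, 36]);
translate([52, 0, 499]) cube([359, 39, 36]);
translate([52, 0, 829]) cube([359, 39, 36]);
translate([52, 0, 1159]) cube([359, 39, 36]);


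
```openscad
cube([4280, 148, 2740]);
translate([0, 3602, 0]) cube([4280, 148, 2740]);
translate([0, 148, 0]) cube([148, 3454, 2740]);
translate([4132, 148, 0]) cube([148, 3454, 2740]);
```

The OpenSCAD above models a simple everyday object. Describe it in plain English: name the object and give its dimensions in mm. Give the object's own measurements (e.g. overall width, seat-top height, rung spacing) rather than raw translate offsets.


The wall frame of a small rectangular building: four walls, each 2740 mm tall and 148 mm thick, enclosing a footprint 4280 mm (x) by 3750 mm (y) outside-to-outside, with no floor or roof. The front and back walls (the −y and +y sides) span the full width; the two side walls fit between them.


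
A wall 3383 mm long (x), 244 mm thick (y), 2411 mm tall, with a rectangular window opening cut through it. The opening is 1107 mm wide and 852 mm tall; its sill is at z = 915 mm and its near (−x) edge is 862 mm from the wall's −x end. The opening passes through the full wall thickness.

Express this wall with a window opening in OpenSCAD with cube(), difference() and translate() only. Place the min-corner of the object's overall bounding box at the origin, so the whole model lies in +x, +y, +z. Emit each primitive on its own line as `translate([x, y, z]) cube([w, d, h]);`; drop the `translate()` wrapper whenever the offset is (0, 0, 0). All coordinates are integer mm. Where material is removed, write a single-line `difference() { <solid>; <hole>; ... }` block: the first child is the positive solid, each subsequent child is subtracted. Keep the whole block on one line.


difference() { cube([3383, 244, 2411]); translate([862, 0, 915]) cube([1107, 244, 852]); }


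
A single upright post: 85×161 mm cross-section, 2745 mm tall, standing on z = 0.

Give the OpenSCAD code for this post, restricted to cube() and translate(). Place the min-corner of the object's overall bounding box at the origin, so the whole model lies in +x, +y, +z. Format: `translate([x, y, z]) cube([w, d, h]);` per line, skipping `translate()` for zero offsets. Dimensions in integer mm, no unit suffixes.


cube([85, 161, 2745]);


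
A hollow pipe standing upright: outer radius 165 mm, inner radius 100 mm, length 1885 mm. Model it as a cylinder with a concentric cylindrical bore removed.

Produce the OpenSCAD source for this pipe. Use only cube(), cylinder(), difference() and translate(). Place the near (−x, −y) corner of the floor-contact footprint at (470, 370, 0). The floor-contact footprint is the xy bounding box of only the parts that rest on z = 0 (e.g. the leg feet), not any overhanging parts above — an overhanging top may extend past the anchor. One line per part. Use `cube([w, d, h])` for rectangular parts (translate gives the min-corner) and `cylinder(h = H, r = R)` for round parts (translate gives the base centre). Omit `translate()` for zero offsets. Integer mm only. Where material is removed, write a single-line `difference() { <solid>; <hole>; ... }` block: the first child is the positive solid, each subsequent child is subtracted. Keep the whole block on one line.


difference() { translate([635, 535, 0]) cylinder(h = 1885, r = 165); translate([635, 535, 0]) cylinder(h = 1885, r = 100); }


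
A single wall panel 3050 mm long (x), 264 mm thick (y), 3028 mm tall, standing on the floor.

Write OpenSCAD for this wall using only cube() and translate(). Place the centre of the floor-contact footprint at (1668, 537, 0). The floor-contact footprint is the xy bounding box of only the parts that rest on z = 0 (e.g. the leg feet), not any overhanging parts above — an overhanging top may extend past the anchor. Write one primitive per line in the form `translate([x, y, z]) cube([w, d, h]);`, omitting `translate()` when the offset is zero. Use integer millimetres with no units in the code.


translate([143, 405, 0]) cube([3050, 264, 3028]);


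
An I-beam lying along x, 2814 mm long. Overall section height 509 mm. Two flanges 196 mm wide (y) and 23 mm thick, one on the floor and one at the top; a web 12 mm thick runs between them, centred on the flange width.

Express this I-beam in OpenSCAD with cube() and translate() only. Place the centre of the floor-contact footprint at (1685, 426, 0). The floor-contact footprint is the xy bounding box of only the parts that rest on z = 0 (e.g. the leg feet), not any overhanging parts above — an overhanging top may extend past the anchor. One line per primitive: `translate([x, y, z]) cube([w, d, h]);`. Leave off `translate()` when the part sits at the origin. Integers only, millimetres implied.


translate([278, 328, 0]) cube([2814, 196, 23]);
translate([278, 420, 23]) cube([2814, 12, 463]);
translate([278, 328, 486]) cube([2814, 196, 23]);


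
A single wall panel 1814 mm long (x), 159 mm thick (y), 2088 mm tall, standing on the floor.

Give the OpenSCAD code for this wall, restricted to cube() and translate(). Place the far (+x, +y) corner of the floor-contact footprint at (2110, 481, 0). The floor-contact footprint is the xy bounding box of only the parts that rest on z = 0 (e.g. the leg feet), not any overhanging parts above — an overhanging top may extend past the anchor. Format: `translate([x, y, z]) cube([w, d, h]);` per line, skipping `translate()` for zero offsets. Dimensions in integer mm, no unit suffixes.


translate([296, 322, 0]) cube([1814, 159, 2088]);


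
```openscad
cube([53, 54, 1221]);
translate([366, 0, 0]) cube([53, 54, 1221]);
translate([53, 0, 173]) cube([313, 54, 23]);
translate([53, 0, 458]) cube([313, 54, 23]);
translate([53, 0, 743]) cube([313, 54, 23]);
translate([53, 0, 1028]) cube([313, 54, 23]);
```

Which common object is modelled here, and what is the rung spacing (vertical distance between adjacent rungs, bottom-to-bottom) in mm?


A ladder. The rung spacing is 285 mm.

Two tall 53×54 posts with 4 short bars between them — a ladder. Adjacent rungs sit at z = 173 and z = 458, so the spacing is 458 − 173 = 285 mm.


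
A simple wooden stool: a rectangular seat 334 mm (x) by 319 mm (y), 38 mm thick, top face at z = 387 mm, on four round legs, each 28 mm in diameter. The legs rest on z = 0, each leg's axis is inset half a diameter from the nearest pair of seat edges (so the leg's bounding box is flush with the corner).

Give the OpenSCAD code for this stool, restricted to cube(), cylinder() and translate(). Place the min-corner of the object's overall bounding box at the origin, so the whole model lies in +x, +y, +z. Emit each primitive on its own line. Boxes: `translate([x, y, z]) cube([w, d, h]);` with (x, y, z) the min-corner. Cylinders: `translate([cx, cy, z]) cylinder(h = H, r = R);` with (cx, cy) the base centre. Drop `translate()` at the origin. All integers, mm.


translate([0, 0, 349]) cube([334, 319, 38]);
translate([14, 14, 0]) cylinder(h = 349, r = 14);
translate([320, 14, 0]) cylinder(h = 349, r = 14);
translate([14, 305, 0]) cylinder(h = 349, r = 14);
translate([320, 305, 0]) cylinder(h = 349, r = 14);


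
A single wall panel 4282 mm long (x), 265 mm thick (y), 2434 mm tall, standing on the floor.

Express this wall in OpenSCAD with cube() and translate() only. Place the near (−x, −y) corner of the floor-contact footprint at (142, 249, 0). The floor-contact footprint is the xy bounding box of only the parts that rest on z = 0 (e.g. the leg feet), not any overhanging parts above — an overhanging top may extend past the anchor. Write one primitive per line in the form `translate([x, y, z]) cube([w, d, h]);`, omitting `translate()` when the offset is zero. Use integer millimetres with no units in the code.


translate([142, 249, 0]) cube([4282, 265, 2434]);


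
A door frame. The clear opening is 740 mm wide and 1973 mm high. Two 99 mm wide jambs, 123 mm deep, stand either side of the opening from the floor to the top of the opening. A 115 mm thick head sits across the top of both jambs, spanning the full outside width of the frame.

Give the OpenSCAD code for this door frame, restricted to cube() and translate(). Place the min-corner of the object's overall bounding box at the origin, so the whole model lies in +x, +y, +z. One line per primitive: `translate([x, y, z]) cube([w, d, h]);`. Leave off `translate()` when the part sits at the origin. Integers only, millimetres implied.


cube([99, 123, 1973]);
translate([839, 0, 0]) cube([99, 123, 1973]);
translate([0, 0, 1973]) cube([938, 123, 115]);


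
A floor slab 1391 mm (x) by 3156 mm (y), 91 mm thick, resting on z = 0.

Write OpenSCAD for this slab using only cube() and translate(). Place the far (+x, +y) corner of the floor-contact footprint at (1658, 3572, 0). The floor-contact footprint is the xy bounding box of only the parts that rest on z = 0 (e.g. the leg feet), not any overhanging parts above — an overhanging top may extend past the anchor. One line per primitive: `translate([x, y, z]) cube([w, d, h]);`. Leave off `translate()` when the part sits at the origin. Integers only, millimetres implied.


translate([267, 416, 0]) cube([1391, 3156, 91]);


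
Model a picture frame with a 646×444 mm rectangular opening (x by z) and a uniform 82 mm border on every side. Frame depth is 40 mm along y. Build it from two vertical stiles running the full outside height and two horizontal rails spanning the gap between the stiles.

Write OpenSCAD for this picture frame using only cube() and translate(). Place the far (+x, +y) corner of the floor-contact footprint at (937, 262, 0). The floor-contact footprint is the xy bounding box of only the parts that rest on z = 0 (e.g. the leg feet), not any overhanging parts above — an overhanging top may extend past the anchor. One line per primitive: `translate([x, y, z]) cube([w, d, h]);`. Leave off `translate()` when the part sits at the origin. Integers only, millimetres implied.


translate([127, 222, 0]) cube([82, 40, 608]);
translate([855, 222, 0]) cube([82, 40, 608]);
translate([209, 222, 0]) cube([646, 40, 82]);
translate([209, 222, 526]) cube([646, 40, 82]);


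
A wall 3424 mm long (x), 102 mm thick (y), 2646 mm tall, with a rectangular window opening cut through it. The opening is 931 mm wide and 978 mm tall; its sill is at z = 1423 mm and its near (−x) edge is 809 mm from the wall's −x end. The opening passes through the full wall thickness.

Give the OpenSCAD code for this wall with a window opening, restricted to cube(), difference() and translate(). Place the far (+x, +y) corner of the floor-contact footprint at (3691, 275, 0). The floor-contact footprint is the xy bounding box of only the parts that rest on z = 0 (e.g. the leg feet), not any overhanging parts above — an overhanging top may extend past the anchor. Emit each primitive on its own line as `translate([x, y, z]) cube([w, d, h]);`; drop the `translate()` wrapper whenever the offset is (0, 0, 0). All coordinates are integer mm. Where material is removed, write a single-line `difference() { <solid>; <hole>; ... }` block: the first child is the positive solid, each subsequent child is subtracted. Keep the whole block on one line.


difference() { translate([267, 173, 0]) cube([3424, 102, 2646]); translate([1076, 173, 1423]) cube([931, 102, 978]); }


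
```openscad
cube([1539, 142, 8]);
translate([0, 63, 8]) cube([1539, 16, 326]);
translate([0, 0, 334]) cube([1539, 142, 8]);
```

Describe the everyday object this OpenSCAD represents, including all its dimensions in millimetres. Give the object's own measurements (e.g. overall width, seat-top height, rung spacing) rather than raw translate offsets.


An I-beam lying along x, 1539 mm long. Overall section height 342 mm. Two flanges 142 mm wide (y) and 8 mm thick, one on the floor and one at the top; a web 16 mm thick runs between them, centred on the flange width.


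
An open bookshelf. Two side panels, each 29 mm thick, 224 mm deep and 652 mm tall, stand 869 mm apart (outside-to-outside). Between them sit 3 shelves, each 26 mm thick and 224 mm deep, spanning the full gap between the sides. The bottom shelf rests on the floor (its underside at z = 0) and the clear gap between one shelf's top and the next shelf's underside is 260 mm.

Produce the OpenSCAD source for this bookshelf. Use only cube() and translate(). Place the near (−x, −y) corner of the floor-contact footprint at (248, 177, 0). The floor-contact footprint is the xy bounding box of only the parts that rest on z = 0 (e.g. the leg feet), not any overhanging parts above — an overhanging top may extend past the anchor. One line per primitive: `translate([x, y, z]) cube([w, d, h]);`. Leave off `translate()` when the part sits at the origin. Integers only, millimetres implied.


translate([248, 177, 0]) cube([29, 224, 652]);
translate([1088, 177, 0]) cube([29, 224, 652]);
translate([277, 177, 0]) cube([811, 224, 26]);
translate([277, 177, 286]) cube([811, 224, 26]);
translate([277, 177, 572]) cube([811, 224, 26]);


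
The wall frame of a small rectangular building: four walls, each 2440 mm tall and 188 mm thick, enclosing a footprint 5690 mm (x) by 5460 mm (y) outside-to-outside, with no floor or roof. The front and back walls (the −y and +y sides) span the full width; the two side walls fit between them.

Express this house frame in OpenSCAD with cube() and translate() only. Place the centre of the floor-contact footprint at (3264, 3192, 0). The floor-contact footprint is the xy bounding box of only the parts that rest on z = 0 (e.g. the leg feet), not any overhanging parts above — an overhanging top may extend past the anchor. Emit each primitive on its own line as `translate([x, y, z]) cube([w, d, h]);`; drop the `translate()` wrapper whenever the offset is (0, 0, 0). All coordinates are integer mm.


translate([419, 462, 0]) cube([5690, 188, 2440]);
translate([419, 5734, 0]) cube([5690, 188, 2440]);
translate([419, 650, 0]) cube([188, 5084, 2440]);
translate([5921, 650, 0]) cube([188, 5084, 2440]);


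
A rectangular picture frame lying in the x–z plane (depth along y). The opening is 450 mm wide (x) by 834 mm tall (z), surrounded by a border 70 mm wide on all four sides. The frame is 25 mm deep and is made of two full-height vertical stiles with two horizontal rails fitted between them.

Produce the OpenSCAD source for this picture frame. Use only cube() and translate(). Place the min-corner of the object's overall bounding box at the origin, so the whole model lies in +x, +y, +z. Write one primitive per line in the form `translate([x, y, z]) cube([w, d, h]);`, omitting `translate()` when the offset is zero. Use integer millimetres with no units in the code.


cube([70, 25, 974]);
translate([520, 0, 0]) cube([70, 25, 974]);
translate([70, 0, 0]) cube([450, 25, 70]);
translate([70, 0, 904]) cube([450, 25, 70]);


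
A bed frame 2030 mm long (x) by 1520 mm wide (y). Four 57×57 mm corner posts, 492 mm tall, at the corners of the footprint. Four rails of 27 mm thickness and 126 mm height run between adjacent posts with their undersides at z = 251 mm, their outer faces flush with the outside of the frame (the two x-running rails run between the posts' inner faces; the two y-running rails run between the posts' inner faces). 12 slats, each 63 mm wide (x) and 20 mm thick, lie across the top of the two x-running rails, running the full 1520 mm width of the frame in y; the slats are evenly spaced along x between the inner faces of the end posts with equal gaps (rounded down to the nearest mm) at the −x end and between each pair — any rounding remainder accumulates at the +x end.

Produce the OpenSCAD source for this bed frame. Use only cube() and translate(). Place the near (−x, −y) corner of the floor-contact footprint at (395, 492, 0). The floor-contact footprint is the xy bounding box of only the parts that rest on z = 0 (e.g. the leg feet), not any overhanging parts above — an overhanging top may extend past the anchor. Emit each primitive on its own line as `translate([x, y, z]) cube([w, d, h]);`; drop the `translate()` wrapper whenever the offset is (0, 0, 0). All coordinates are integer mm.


translate([395, 492, 0]) cube([57, 57, 492]);
translate([395, 1955, 0]) cube([57, 57, 492]);
translate([2368, 492, 0]) cube([57, 57, 492]);
translate([2368, 1955, 0]) cube([57, 57, 492]);
translate([452, 492, 251]) cube([1916, 27, 126]);
translate([452, 1985, 251]) cube([1916, 27, 126]);
translate([395, 549, 251]) cube([27, 1406, 126]);
translate([2398, 549, 251]) cube([27, 1406, 126]);
translate([541, 492, 377]) cube([63, 1520, 20]);
translate([693, 492, 377]) cube([63, 1520, 20]);
translate([845, 492, 377]) cube([63, 1520, 20]);
translate([997, 492, 377]) cube([63, 1520, 20]);
translate([1149, 492, 377]) cube([63, 1520, 20]);
translate([1301, 492, 377]) cube([63, 1520, 20]);
translate([1453, 492, 377]) cube([63, 1520, 20]);
translate([1605, 492, 377]) cube([63, 1520, 20]);
translate([1757, 492, 377]) cube([63, 1520, 20]);
translate([1909, 492, 377]) cube([63, 1520, 20]);
translate([2061, 492, 377]) cube([63, 1520, 20]);
translate([2213, 492, 377]) cube([63, 1520, 20]);


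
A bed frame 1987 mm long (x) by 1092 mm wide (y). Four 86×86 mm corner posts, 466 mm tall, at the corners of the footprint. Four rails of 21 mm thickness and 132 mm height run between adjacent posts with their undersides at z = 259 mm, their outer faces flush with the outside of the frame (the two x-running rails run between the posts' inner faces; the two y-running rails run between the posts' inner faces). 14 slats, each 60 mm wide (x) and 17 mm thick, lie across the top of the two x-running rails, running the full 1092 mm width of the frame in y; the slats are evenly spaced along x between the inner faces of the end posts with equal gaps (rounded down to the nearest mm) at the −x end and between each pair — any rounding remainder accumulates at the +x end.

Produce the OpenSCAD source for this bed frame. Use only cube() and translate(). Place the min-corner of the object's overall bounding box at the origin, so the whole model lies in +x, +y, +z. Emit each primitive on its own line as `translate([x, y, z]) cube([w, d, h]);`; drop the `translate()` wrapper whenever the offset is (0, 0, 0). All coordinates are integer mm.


cube([86, 86, 466]);
translate([0, 1006, 0]) cube([86, 86, 466]);
translate([1901, 0, 0]) cube([86, 86, 466]);
translate([1901, 1006, 0]) cube([86, 86, 466]);
translate([86, 0, 259]) cube([1815, 21, 132]);
translate([86, 1071, 259]) cube([1815, 21, 132]);
translate([0, 86, 259]) cube([21, 920, 132]);
translate([1966, 86, 259]) cube([21, 920, 132]);
translate([151, 0, 391]) cube([60, 1092, 17]);
translate([276, 0, 391]) cube([60, 1092, 17]);
translate([401, 0, 391]) cube([60, 1092, 17]);
translate([526, 0, 391]) cube([60, 1092, 17]);
translate([651, 0, 391]) cube([60, 1092, 17]);
translate([776, 0, 391]) cube([60, 1092, 17]);
translate([901, 0, 391]) cube([60, 1092, 17]);
translate([1026, 0, 391]) cube([60, 1092, 17]);
translate([1151, 0, 391]) cube([60, 1092, 17]);
translate([1276, 0, 391]) cube([60, 1092, 17]);
translate([1401, 0, 391]) cube([60, 1092, 17]);
translate([1526, 0, 391]) cube([60, 1092, 17]);
translate([1651, 0, 391]) cube([60, 1092, 17]);
translate([1776, 0, 391]) cube([60, 1092, 17]);
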